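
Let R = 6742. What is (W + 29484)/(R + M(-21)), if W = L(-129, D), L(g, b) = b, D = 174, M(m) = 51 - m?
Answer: 14829/3407 ≈ 4.3525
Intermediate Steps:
W = 174
(W + 29484)/(R + M(-21)) = (174 + 29484)/(6742 + (51 - 1*(-21))) = 29658/(6742 + (51 + 21)) = 29658/(6742 + 72) = 29658/6814 = 29658*(1/6814) = 14829/3407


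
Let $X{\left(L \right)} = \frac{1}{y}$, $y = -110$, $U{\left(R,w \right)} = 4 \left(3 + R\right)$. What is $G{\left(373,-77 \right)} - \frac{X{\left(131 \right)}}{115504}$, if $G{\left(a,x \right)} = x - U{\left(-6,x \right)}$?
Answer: $- \frac{825853599}{12705440} \approx -65.0$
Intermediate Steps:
$U{\left(R,w \right)} = 12 + 4 R$
$G{\left(a,x \right)} = 12 + x$ ($G{\left(a,x \right)} = x - \left(12 + 4 \left(-6\right)\right) = x - \left(12 - 24\right) = x - -12 = x + 12 = 12 + x$)
$X{\left(L \right)} = - \frac{1}{110}$ ($X{\left(L \right)} = \frac{1}{-110} = - \frac{1}{110}$)
$G{\left(373,-77 \right)} - \frac{X{\left(131 \right)}}{115504} = \left(12 - 77\right) - - \frac{1}{110 \cdot 115504} = -65 - \left(- \frac{1}{110}\right) \frac{1}{115504} = -65 - - \frac{1}{12705440} = -65 + \frac{1}{12705440} = - \frac{825853599}{12705440}$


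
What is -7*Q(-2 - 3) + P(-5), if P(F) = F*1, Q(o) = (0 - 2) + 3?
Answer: -12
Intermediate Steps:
Q(o) = 1 (Q(o) = -2 + 3 = 1)
P(F) = F
-7*Q(-2 - 3) + P(-5) = -7*1 - 5 = -7 - 5 = -12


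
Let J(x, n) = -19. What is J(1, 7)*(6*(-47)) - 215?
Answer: 5143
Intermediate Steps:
J(1, 7)*(6*(-47)) - 215 = -114*(-47) - 215 = -19*(-282) - 215 = 5358 - 215 = 5143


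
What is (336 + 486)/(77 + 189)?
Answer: 411/133 ≈ 3.0902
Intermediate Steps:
(336 + 486)/(77 + 189) = 822/266 = 822*(1/266) = 411/133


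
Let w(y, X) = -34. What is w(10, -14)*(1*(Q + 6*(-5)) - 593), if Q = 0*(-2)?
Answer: 21182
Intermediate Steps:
Q = 0
w(10, -14)*(1*(Q + 6*(-5)) - 593) = -34*(1*(0 + 6*(-5)) - 593) = -34*(1*(0 - 30) - 593) = -34*(1*(-30) - 593) = -34*(-30 - 593) = -34*(-623) = 21182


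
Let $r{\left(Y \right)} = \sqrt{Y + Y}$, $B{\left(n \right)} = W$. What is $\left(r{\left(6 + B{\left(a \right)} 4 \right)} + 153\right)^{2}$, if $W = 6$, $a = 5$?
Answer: $23469 + 612 \sqrt{15} \approx 25839.0$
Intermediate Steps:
$B{\left(n \right)} = 6$
$r{\left(Y \right)} = \sqrt{2} \sqrt{Y}$ ($r{\left(Y \right)} = \sqrt{2 Y} = \sqrt{2} \sqrt{Y}$)
$\left(r{\left(6 + B{\left(a \right)} 4 \right)} + 153\right)^{2} = \left(\sqrt{2} \sqrt{6 + 6 \cdot 4} + 153\right)^{2} = \left(\sqrt{2} \sqrt{6 + 24} + 153\right)^{2} = \left(\sqrt{2} \sqrt{30} + 153\right)^{2} = \left(2 \sqrt{15} + 153\right)^{2} = \left(153 + 2 \sqrt{15}\right)^{2}$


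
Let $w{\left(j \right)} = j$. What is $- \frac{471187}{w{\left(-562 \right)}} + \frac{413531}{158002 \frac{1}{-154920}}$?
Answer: $- \frac{304488513287}{752518} \approx -4.0463 \cdot 10^{5}$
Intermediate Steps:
$- \frac{471187}{w{\left(-562 \right)}} + \frac{413531}{158002 \frac{1}{-154920}} = - \frac{471187}{-562} + \frac{413531}{158002 \frac{1}{-154920}} = \left(-471187\right) \left(- \frac{1}{562}\right) + \frac{413531}{158002 \left(- \frac{1}{154920}\right)} = \frac{471187}{562} + \frac{413531}{- \frac{79001}{77460}} = \frac{471187}{562} + 413531 \left(- \frac{77460}{79001}\right) = \frac{471187}{562} - \frac{542917140}{1339} = - \frac{304488513287}{752518}$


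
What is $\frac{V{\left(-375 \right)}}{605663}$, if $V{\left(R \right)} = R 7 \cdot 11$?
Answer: $- \frac{28875}{605663} \approx -0.047675$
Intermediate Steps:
$V{\left(R \right)} = 77 R$ ($V{\left(R \right)} = 7 R 11 = 77 R$)
$\frac{V{\left(-375 \right)}}{605663} = \frac{77 \left(-375\right)}{605663} = \left(-28875\right) \frac{1}{605663} = - \frac{28875}{605663}$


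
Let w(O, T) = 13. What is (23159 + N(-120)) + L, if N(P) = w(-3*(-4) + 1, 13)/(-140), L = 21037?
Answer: 6187427/140 ≈ 44196.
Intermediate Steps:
N(P) = -13/140 (N(P) = 13/(-140) = 13*(-1/140) = -13/140)
(23159 + N(-120)) + L = (23159 - 13/140) + 21037 = 3242247/140 + 21037 = 6187427/140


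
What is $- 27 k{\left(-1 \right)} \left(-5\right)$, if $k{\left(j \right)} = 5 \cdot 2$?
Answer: $1350$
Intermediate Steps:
$k{\left(j \right)} = 10$
$- 27 k{\left(-1 \right)} \left(-5\right) = \left(-27\right) 10 \left(-5\right) = \left(-270\right) \left(-5\right) = 1350$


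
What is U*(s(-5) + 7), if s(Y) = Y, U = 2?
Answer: 4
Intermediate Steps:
U*(s(-5) + 7) = 2*(-5 + 7) = 2*2 = 4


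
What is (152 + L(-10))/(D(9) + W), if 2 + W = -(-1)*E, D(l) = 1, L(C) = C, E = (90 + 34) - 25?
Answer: 71/49 ≈ 1.4490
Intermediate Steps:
E = 99 (E = 124 - 25 = 99)
W = 97 (W = -2 - (-1)*99 = -2 - 1*(-99) = -2 + 99 = 97)
(152 + L(-10))/(D(9) + W) = (152 - 10)/(1 + 97) = 142/98 = 142*(1/98) = 71/49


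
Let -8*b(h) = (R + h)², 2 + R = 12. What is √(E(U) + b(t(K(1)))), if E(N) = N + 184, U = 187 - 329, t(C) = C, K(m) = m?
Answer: √430/4 ≈ 5.1841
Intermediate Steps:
R = 10 (R = -2 + 12 = 10)
U = -142
E(N) = 184 + N
b(h) = -(10 + h)²/8
√(E(U) + b(t(K(1)))) = √((184 - 142) - (10 + 1)²/8) = √(42 - ⅛*11²) = √(42 - ⅛*121) = √(42 - 121/8) = √(215/8) = √430/4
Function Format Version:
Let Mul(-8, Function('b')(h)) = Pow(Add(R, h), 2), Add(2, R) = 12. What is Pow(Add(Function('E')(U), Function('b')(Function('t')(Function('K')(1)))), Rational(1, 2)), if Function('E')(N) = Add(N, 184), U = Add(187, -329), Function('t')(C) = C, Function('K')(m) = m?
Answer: Mul(Rational(1, 4), Pow(430, Rational(1, 2))) ≈ 5.1841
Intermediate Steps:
R = 10 (R = Add(-2, 12) = 10)
U = -142
Function('E')(N) = Add(184, N)
Function('b')(h) = Mul(Rational(-1, 8), Pow(Add(10, h), 2))
Pow(Add(Function('E')(U), Function('b')(Function('t')(Function('K')(1)))), Rational(1, 2)) = Pow(Add(Add(184, -142), Mul(Rational(-1, 8), Pow(Add(10, 1), 2))), Rational(1, 2)) = Pow(Add(42, Mul(Rational(-1, 8), Pow(11, 2))), Rational(1, 2)) = Pow(Add(42, Mul(Rational(-1, 8), 121)), Rational(1, 2)) = Pow(Add(42, Rational(-121, 8)), Rational(1, 2)) = Pow(Rational(215, 8), Rational(1, 2)) = Mul(Rational(1, 4), Pow(430, Rational(1, 2)))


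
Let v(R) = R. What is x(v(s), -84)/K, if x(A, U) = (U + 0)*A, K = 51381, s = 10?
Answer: -280/17127 ≈ -0.016348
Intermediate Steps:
x(A, U) = A*U (x(A, U) = U*A = A*U)
x(v(s), -84)/K = (10*(-84))/51381 = -840*1/51381 = -280/17127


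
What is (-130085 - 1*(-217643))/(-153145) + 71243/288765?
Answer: -2874635327/8844583185 ≈ -0.32502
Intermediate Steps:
(-130085 - 1*(-217643))/(-153145) + 71243/288765 = (-130085 + 217643)*(-1/153145) + 71243*(1/288765) = 87558*(-1/153145) + 71243/288765 = -87558/153145 + 71243/288765 = -2874635327/8844583185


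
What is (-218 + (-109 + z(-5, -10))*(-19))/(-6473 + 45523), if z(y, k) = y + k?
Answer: 1069/19525 ≈ 0.054750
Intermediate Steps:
z(y, k) = k + y
(-218 + (-109 + z(-5, -10))*(-19))/(-6473 + 45523) = (-218 + (-109 + (-10 - 5))*(-19))/(-6473 + 45523) = (-218 + (-109 - 15)*(-19))/39050 = (-218 - 124*(-19))*(1/39050) = (-218 + 2356)*(1/39050) = 2138*(1/39050) = 1069/19525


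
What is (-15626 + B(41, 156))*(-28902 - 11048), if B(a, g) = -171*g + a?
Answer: 1688326950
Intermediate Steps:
B(a, g) = a - 171*g
(-15626 + B(41, 156))*(-28902 - 11048) = (-15626 + (41 - 171*156))*(-28902 - 11048) = (-15626 + (41 - 26676))*(-39950) = (-15626 - 26635)*(-39950) = -42261*(-39950) = 1688326950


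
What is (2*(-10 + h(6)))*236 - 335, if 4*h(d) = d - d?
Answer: -5055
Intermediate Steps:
h(d) = 0 (h(d) = (d - d)/4 = (1/4)*0 = 0)
(2*(-10 + h(6)))*236 - 335 = (2*(-10 + 0))*236 - 335 = (2*(-10))*236 - 335 = -20*236 - 335 = -4720 - 335 = -5055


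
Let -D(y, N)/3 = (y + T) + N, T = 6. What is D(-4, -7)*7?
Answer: 105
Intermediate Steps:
D(y, N) = -18 - 3*N - 3*y (D(y, N) = -3*((y + 6) + N) = -3*((6 + y) + N) = -3*(6 + N + y) = -18 - 3*N - 3*y)
D(-4, -7)*7 = (-18 - 3*(-7) - 3*(-4))*7 = (-18 + 21 + 12)*7 = 15*7 = 105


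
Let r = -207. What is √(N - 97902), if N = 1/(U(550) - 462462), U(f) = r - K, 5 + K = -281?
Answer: I*√20931255584192861/462383 ≈ 312.89*I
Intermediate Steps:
K = -286 (K = -5 - 281 = -286)
U(f) = 79 (U(f) = -207 - 1*(-286) = -207 + 286 = 79)
N = -1/462383 (N = 1/(79 - 462462) = 1/(-462383) = -1/462383 ≈ -2.1627e-6)
√(N - 97902) = √(-1/462383 - 97902) = √(-45268220467/462383) = I*√20931255584192861/462383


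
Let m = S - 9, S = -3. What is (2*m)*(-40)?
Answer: 960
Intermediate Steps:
m = -12 (m = -3 - 9 = -12)
(2*m)*(-40) = (2*(-12))*(-40) = -24*(-40) = 960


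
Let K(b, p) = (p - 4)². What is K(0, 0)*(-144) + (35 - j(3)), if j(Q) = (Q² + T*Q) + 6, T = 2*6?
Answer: -2320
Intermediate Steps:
T = 12
j(Q) = 6 + Q² + 12*Q (j(Q) = (Q² + 12*Q) + 6 = 6 + Q² + 12*Q)
K(b, p) = (-4 + p)²
K(0, 0)*(-144) + (35 - j(3)) = (-4 + 0)²*(-144) + (35 - (6 + 3² + 12*3)) = (-4)²*(-144) + (35 - (6 + 9 + 36)) = 16*(-144) + (35 - 1*51) = -2304 + (35 - 51) = -2304 - 16 = -2320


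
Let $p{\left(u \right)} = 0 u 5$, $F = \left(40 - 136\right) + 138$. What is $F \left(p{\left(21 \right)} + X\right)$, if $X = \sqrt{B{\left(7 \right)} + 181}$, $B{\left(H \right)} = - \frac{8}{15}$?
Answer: $\frac{14 \sqrt{40605}}{5} \approx 564.22$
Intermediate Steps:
$B{\left(H \right)} = - \frac{8}{15}$ ($B{\left(H \right)} = \left(-8\right) \frac{1}{15} = - \frac{8}{15}$)
$F = 42$ ($F = -96 + 138 = 42$)
$p{\left(u \right)} = 0$ ($p{\left(u \right)} = 0 \cdot 5 = 0$)
$X = \frac{\sqrt{40605}}{15}$ ($X = \sqrt{- \frac{8}{15} + 181} = \sqrt{\frac{2707}{15}} = \frac{\sqrt{40605}}{15} \approx 13.434$)
$F \left(p{\left(21 \right)} + X\right) = 42 \left(0 + \frac{\sqrt{40605}}{15}\right) = 42 \frac{\sqrt{40605}}{15} = \frac{14 \sqrt{40605}}{5}$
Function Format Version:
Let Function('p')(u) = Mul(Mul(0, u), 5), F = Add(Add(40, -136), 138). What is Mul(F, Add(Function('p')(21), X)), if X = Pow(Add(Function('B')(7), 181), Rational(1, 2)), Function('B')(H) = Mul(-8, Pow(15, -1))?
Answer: Mul(Rational(14, 5), Pow(40605, Rational(1, 2))) ≈ 564.22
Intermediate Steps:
Function('B')(H) = Rational(-8, 15) (Function('B')(H) = Mul(-8, Rational(1, 15)) = Rational(-8, 15))
F = 42 (F = Add(-96, 138) = 42)
Function('p')(u) = 0 (Function('p')(u) = Mul(0, 5) = 0)
X = Mul(Rational(1, 15), Pow(40605, Rational(1, 2))) (X = Pow(Add(Rational(-8, 15), 181), Rational(1, 2)) = Pow(Rational(2707, 15), Rational(1, 2)) = Mul(Rational(1, 15), Pow(40605, Rational(1, 2))) ≈ 13.434)
Mul(F, Add(Function('p')(21), X)) = Mul(42, Add(0, Mul(Rational(1, 15), Pow(40605, Rational(1, 2))))) = Mul(42, Mul(Rational(1, 15), Pow(40605, Rational(1, 2)))) = Mul(Rational(14, 5), Pow(40605, Rational(1, 2)))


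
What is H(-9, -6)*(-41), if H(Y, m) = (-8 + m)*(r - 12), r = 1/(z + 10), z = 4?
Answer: -6847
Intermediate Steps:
r = 1/14 (r = 1/(4 + 10) = 1/14 ≈ 0.071429)
H(Y, m) = 668/7 - 167*m/14 (H(Y, m) = (-8 + m)*(1/14 - 12) = (-8 + m)*(-167/14) = 668/7 - 167*m/14)
H(-9, -6)*(-41) = (668/7 - 167/14*(-6))*(-41) = (668/7 + 501/7)*(-41) = 167*(-41) = -6847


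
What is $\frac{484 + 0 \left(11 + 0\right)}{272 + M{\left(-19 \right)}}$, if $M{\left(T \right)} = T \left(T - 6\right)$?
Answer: $\frac{484}{747} \approx 0.64793$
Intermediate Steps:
$M{\left(T \right)} = T \left(-6 + T\right)$
$\frac{484 + 0 \left(11 + 0\right)}{272 + M{\left(-19 \right)}} = \frac{484 + 0 \left(11 + 0\right)}{272 - 19 \left(-6 - 19\right)} = \frac{484 + 0 \cdot 11}{272 - -475} = \frac{484 + 0}{272 + 475} = \frac{484}{747}$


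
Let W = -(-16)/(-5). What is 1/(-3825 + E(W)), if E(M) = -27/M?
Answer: -16/61065 ≈ -0.00026202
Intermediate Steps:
W = -16/5 (W = -(-16)*(-1)/5 = -8*⅖ = -16/5 ≈ -3.2000)
1/(-3825 + E(W)) = 1/(-3825 - 27/(-16/5)) = 1/(-3825 - 27*(-5/16)) = 1/(-3825 + 135/16) = 1/(-61065/16) = -16/61065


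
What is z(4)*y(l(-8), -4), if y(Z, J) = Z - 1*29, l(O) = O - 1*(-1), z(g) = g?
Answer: -144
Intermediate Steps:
l(O) = 1 + O (l(O) = O + 1 = 1 + O)
y(Z, J) = -29 + Z (y(Z, J) = Z - 29 = -29 + Z)
z(4)*y(l(-8), -4) = 4*(-29 + (1 - 8)) = 4*(-29 - 7) = 4*(-36) = -144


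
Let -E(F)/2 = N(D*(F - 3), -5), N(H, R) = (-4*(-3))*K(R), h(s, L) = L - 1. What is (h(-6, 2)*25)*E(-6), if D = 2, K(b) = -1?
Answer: 600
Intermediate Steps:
h(s, L) = -1 + L
N(H, R) = -12 (N(H, R) = -4*(-3)*(-1) = 12*(-1) = -12)
E(F) = 24 (E(F) = -2*(-12) = 24)
(h(-6, 2)*25)*E(-6) = ((-1 + 2)*25)*24 = (1*25)*24 = 25*24 = 600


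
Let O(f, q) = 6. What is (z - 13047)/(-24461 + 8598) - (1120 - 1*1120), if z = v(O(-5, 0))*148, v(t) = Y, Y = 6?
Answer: 12159/15863 ≈ 0.76650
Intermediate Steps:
v(t) = 6
z = 888 (z = 6*148 = 888)
(z - 13047)/(-24461 + 8598) - (1120 - 1*1120) = (888 - 13047)/(-24461 + 8598) - (1120 - 1*1120) = -12159/(-15863) - (1120 - 1120) = -12159*(-1/15863) - 1*0 = 12159/15863 + 0 = 12159/15863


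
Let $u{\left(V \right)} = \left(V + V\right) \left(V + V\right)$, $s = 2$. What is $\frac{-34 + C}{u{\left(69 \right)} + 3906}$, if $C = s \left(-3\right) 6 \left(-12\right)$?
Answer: $\frac{199}{11475} \approx 0.017342$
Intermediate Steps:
$C = 432$ ($C = 2 \left(-3\right) 6 \left(-12\right) = \left(-6\right) 6 \left(-12\right) = \left(-36\right) \left(-12\right) = 432$)
$u{\left(V \right)} = 4 V^{2}$ ($u{\left(V \right)} = 2 V 2 V = 4 V^{2}$)
$\frac{-34 + C}{u{\left(69 \right)} + 3906} = \frac{-34 + 432}{4 \cdot 69^{2} + 3906} = \frac{398}{4 \cdot 4761 + 3906} = \frac{398}{19044 + 3906} = \frac{398}{22950} = 398 \cdot \frac{1}{22950} = \frac{199}{11475}$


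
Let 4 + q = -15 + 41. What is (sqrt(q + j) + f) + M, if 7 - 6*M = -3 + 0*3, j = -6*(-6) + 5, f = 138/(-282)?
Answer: 166/141 + 3*sqrt(7) ≈ 9.1146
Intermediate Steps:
f = -23/47 (f = 138*(-1/282) = -23/47 ≈ -0.48936)
j = 41 (j = 36 + 5 = 41)
q = 22 (q = -4 + (-15 + 41) = -4 + 26 = 22)
M = 5/3 (M = 7/6 - (-3 + 0*3)/6 = 7/6 - (-3 + 0)/6 = 7/6 - 1/6*(-3) = 7/6 + 1/2 = 5/3 ≈ 1.6667)
(sqrt(q + j) + f) + M = (sqrt(22 + 41) - 23/47) + 5/3 = (sqrt(63) - 23/47) + 5/3 = (3*sqrt(7) - 23/47) + 5/3 = (-23/47 + 3*sqrt(7)) + 5/3 = 166/141 + 3*sqrt(7)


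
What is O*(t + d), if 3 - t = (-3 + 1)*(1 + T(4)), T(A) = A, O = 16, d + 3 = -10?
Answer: 0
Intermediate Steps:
d = -13 (d = -3 - 10 = -13)
t = 13 (t = 3 - (-3 + 1)*(1 + 4) = 3 - (-2)*5 = 3 - 1*(-10) = 3 + 10 = 13)
O*(t + d) = 16*(13 - 13) = 16*0 = 0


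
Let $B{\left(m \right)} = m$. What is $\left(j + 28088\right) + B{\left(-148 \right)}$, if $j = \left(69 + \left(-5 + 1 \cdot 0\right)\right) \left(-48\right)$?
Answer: $24868$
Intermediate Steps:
$j = -3072$ ($j = \left(69 + \left(-5 + 0\right)\right) \left(-48\right) = \left(69 - 5\right) \left(-48\right) = 64 \left(-48\right) = -3072$)
$\left(j + 28088\right) + B{\left(-148 \right)} = \left(-3072 + 28088\right) - 148 = 25016 - 148 = 24868$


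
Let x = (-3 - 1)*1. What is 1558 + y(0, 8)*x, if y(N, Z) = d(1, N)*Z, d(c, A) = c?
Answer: 1526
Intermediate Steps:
x = -4 (x = -4*1 = -4)
y(N, Z) = Z (y(N, Z) = 1*Z = Z)
1558 + y(0, 8)*x = 1558 + 8*(-4) = 1558 - 32 = 1526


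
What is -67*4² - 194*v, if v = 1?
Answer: -1266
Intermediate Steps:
-67*4² - 194*v = -67*4² - 194*1 = -67*16 - 194 = -1072 - 194 = -1266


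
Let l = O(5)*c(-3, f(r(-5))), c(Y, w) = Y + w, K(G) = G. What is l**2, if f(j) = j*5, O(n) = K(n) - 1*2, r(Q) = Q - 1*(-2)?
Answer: 2916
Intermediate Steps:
r(Q) = 2 + Q (r(Q) = Q + 2 = 2 + Q)
O(n) = -2 + n (O(n) = n - 1*2 = n - 2 = -2 + n)
f(j) = 5*j
l = -54 (l = (-2 + 5)*(-3 + 5*(2 - 5)) = 3*(-3 + 5*(-3)) = 3*(-3 - 15) = 3*(-18) = -54)
l**2 = (-54)**2 = 2916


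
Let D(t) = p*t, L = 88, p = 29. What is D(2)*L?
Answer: 5104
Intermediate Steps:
D(t) = 29*t
D(2)*L = (29*2)*88 = 58*88 = 5104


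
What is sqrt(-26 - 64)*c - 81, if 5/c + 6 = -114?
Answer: -81 - I*sqrt(10)/8 ≈ -81.0 - 0.39528*I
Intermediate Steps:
c = -1/24 (c = 5/(-6 - 114) = 5/(-120) = 5*(-1/120) = -1/24 ≈ -0.041667)
sqrt(-26 - 64)*c - 81 = sqrt(-26 - 64)*(-1/24) - 81 = sqrt(-90)*(-1/24) - 81 = (3*I*sqrt(10))*(-1/24) - 81 = -I*sqrt(10)/8 - 81 = -81 - I*sqrt(10)/8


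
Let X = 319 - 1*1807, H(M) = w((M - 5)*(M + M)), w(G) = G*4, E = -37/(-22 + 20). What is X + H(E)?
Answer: 510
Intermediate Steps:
E = 37/2 (E = -37/(-2) = -37*(-½) = 37/2 ≈ 18.500)
w(G) = 4*G
H(M) = 8*M*(-5 + M) (H(M) = 4*((M - 5)*(M + M)) = 4*((-5 + M)*(2*M)) = 4*(2*M*(-5 + M)) = 8*M*(-5 + M))
X = -1488 (X = 319 - 1807 = -1488)
X + H(E) = -1488 + 8*(37/2)*(-5 + 37/2) = -1488 + 8*(37/2)*(27/2) = -1488 + 1998 = 510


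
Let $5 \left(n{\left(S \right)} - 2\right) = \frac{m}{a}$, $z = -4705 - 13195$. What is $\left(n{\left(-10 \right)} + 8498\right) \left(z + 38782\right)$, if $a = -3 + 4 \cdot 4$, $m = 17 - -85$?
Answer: $\frac{11539434964}{65} \approx 1.7753 \cdot 10^{8}$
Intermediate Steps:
$z = -17900$
$m = 102$ ($m = 17 + 85 = 102$)
$a = 13$ ($a = -3 + 16 = 13$)
$n{\left(S \right)} = \frac{232}{65}$ ($n{\left(S \right)} = 2 + \frac{102 \cdot \frac{1}{13}}{5} = 2 + \frac{1}{5} \cdot \frac{102}{13} = 2 + \frac{102}{65} = \frac{232}{65}$)
$\left(n{\left(-10 \right)} + 8498\right) \left(z + 38782\right) = \left(\frac{232}{65} + 8498\right) \left(-17900 + 38782\right) = \frac{552602}{65} \cdot 20882 = \frac{11539434964}{65}$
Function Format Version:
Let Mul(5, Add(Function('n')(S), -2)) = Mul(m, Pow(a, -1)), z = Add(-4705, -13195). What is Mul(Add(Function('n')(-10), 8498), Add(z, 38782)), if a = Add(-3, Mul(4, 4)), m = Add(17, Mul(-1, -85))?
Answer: Rational(11539434964, 65) ≈ 1.7753e+8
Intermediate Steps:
z = -17900
m = 102 (m = Add(17, 85) = 102)
a = 13 (a = Add(-3, 16) = 13)
Function('n')(S) = Rational(232, 65) (Function('n')(S) = Add(2, Mul(Rational(1, 5), Mul(102, Pow(13, -1)))) = Add(2, Mul(Rational(1, 5), Mul(102, Rational(1, 13)))) = Add(2, Mul(Rational(1, 5), Rational(102, 13))) = Add(2, Rational(102, 65)) = Rational(232, 65))
Mul(Add(Function('n')(-10), 8498), Add(z, 38782)) = Mul(Add(Rational(232, 65), 8498), Add(-17900, 38782)) = Mul(Rational(552602, 65), 20882) = Rational(11539434964, 65)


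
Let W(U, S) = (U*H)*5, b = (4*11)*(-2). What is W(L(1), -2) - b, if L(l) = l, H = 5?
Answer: 113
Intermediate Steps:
b = -88 (b = 44*(-2) = -88)
W(U, S) = 25*U (W(U, S) = (U*5)*5 = (5*U)*5 = 25*U)
W(L(1), -2) - b = 25*1 - 1*(-88) = 25 + 88 = 113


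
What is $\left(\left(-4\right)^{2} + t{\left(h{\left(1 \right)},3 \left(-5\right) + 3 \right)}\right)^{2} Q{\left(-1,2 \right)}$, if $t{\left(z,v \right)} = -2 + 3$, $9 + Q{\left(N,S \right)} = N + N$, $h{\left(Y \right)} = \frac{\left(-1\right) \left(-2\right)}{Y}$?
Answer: $-3179$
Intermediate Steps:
$h{\left(Y \right)} = \frac{2}{Y}$
$Q{\left(N,S \right)} = -9 + 2 N$ ($Q{\left(N,S \right)} = -9 + \left(N + N\right) = -9 + 2 N$)
$t{\left(z,v \right)} = 1$
$\left(\left(-4\right)^{2} + t{\left(h{\left(1 \right)},3 \left(-5\right) + 3 \right)}\right)^{2} Q{\left(-1,2 \right)} = \left(\left(-4\right)^{2} + 1\right)^{2} \left(-9 + 2 \left(-1\right)\right) = \left(16 + 1\right)^{2} \left(-9 - 2\right) = 17^{2} \left(-11\right) = 289 \left(-11\right) = -3179$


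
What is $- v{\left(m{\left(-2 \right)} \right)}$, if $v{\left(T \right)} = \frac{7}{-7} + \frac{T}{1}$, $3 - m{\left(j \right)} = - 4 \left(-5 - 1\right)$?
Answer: $22$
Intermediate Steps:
$m{\left(j \right)} = -21$ ($m{\left(j \right)} = 3 - - 4 \left(-5 - 1\right) = 3 - \left(-4\right) \left(-6\right) = 3 - 24 = -21$)
$v{\left(T \right)} = -1 + T$ ($v{\left(T \right)} = 7 \left(- \frac{1}{7}\right) + T 1 = -1 + T$)
$- v{\left(m{\left(-2 \right)} \right)} = - (-1 - 21) = \left(-1\right) \left(-22\right) = 22$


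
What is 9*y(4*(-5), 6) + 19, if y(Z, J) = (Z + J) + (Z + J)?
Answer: -233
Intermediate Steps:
y(Z, J) = 2*J + 2*Z (y(Z, J) = (J + Z) + (J + Z) = 2*J + 2*Z)
9*y(4*(-5), 6) + 19 = 9*(2*6 + 2*(4*(-5))) + 19 = 9*(12 + 2*(-20)) + 19 = 9*(12 - 40) + 19 = 9*(-28) + 19 = -252 + 19 = -233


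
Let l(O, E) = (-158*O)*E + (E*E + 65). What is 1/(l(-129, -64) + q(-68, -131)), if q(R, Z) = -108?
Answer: -1/1300395 ≈ -7.6900e-7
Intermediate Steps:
l(O, E) = 65 + E² - 158*E*O (l(O, E) = -158*E*O + (E² + 65) = -158*E*O + (65 + E²) = 65 + E² - 158*E*O)
1/(l(-129, -64) + q(-68, -131)) = 1/((65 + (-64)² - 158*(-64)*(-129)) - 108) = 1/((65 + 4096 - 1304448) - 108) = 1/(-1300287 - 108) = 1/(-1300395) = -1/1300395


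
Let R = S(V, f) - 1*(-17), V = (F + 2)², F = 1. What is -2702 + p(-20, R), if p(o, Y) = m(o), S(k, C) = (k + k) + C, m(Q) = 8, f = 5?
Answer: -2694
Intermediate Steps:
V = 9 (V = (1 + 2)² = 3² = 9)
S(k, C) = C + 2*k (S(k, C) = 2*k + C = C + 2*k)
R = 40 (R = (5 + 2*9) - 1*(-17) = (5 + 18) + 17 = 23 + 17 = 40)
p(o, Y) = 8
-2702 + p(-20, R) = -2702 + 8 = -2694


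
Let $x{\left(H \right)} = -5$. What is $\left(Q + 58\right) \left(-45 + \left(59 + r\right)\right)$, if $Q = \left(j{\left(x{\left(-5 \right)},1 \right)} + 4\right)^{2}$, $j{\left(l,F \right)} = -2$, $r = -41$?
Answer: $-1674$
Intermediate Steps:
$Q = 4$ ($Q = \left(-2 + 4\right)^{2} = 2^{2} = 4$)
$\left(Q + 58\right) \left(-45 + \left(59 + r\right)\right) = \left(4 + 58\right) \left(-45 + \left(59 - 41\right)\right) = 62 \left(-45 + 18\right) = 62 \left(-27\right) = -1674$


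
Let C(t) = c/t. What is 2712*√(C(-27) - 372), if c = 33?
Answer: 904*I*√3359 ≈ 52393.0*I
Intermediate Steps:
C(t) = 33/t
2712*√(C(-27) - 372) = 2712*√(33/(-27) - 372) = 2712*√(33*(-1/27) - 372) = 2712*√(-11/9 - 372) = 2712*√(-3359/9) = 2712*(I*√3359/3) = 904*I*√3359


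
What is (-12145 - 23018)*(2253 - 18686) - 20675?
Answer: 577812904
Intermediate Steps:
(-12145 - 23018)*(2253 - 18686) - 20675 = -35163*(-16433) - 20675 = 577833579 - 20675 = 577812904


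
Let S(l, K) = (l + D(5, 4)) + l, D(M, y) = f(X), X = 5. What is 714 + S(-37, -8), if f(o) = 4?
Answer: 644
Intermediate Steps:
D(M, y) = 4
S(l, K) = 4 + 2*l (S(l, K) = (l + 4) + l = (4 + l) + l = 4 + 2*l)
714 + S(-37, -8) = 714 + (4 + 2*(-37)) = 714 + (4 - 74) = 714 - 70 = 644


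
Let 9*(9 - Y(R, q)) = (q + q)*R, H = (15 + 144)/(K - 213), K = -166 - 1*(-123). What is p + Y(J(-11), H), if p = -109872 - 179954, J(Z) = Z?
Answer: -111290311/384 ≈ -2.8982e+5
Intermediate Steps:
K = -43 (K = -166 + 123 = -43)
H = -159/256 (H = (15 + 144)/(-43 - 213) = 159/(-256) = 159*(-1/256) = -159/256 ≈ -0.62109)
p = -289826
Y(R, q) = 9 - 2*R*q/9 (Y(R, q) = 9 - (q + q)*R/9 = 9 - 2*q*R/9 = 9 - 2*R*q/9)
p + Y(J(-11), H) = -289826 + (9 - 2/9*(-11)*(-159/256)) = -289826 + (9 - 583/384) = -289826 + 2873/384 = -111290311/384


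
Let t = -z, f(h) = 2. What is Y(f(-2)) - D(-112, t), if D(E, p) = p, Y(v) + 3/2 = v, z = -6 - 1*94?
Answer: -199/2 ≈ -99.500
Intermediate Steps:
z = -100 (z = -6 - 94 = -100)
Y(v) = -3/2 + v
t = 100 (t = -1*(-100) = 100)
Y(f(-2)) - D(-112, t) = (-3/2 + 2) - 1*100 = 1/2 - 100 = -199/2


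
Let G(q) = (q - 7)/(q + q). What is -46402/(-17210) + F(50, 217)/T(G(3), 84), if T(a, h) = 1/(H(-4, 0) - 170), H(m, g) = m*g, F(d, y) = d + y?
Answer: -390557749/8605 ≈ -45387.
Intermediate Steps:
G(q) = (-7 + q)/(2*q) (G(q) = (-7 + q)/((2*q)) = (-7 + q)*(1/(2*q)) = (-7 + q)/(2*q))
H(m, g) = g*m
T(a, h) = -1/170 (T(a, h) = 1/(0*(-4) - 170) = 1/(0 - 170) = 1/(-170) = -1/170)
-46402/(-17210) + F(50, 217)/T(G(3), 84) = -46402/(-17210) + (50 + 217)/(-1/170) = -46402*(-1/17210) + 267*(-170) = 23201/8605 - 45390 = -390557749/8605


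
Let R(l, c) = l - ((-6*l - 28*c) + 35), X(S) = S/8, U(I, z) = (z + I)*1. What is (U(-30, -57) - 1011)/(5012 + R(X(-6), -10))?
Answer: -4392/18767 ≈ -0.23403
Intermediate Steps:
U(I, z) = I + z (U(I, z) = (I + z)*1 = I + z)
X(S) = S/8 (X(S) = S*(1/8) = S/8)
R(l, c) = -35 + 7*l + 28*c (R(l, c) = l - ((-28*c - 6*l) + 35) = l - (35 - 28*c - 6*l) = l + (-35 + 6*l + 28*c) = -35 + 7*l + 28*c)
(U(-30, -57) - 1011)/(5012 + R(X(-6), -10)) = ((-30 - 57) - 1011)/(5012 + (-35 + 7*((1/8)*(-6)) + 28*(-10))) = (-87 - 1011)/(5012 + (-35 + 7*(-3/4) - 280)) = -1098/(5012 + (-35 - 21/4 - 280)) = -1098/(5012 - 1281/4) = -1098/18767/4 = -1098*4/18767 = -4392/18767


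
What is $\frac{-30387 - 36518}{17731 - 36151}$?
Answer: $\frac{13381}{3684} \approx 3.6322$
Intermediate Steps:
$\frac{-30387 - 36518}{17731 - 36151} = - \frac{66905}{-18420} = \left(-66905\right) \left(- \frac{1}{18420}\right) = \frac{13381}{3684}$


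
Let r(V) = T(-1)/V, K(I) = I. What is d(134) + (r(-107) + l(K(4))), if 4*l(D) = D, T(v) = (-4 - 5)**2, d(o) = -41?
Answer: -4361/107 ≈ -40.757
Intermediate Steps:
T(v) = 81 (T(v) = (-9)**2 = 81)
l(D) = D/4
r(V) = 81/V
d(134) + (r(-107) + l(K(4))) = -41 + (81/(-107) + (1/4)*4) = -41 + (81*(-1/107) + 1) = -41 + (-81/107 + 1) = -41 + 26/107 = -4361/107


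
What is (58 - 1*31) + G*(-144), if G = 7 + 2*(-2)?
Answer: -405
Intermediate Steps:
G = 3 (G = 7 - 4 = 3)
(58 - 1*31) + G*(-144) = (58 - 1*31) + 3*(-144) = (58 - 31) - 432 = 27 - 432 = -405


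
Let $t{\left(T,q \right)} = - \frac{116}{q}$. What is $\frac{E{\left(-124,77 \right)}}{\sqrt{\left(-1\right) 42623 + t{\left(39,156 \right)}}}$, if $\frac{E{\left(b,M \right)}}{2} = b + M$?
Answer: $\frac{47 i \sqrt{64830714}}{831163} \approx 0.4553 i$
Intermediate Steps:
$E{\left(b,M \right)} = 2 M + 2 b$ ($E{\left(b,M \right)} = 2 \left(b + M\right) = 2 \left(M + b\right) = 2 M + 2 b$)
$\frac{E{\left(-124,77 \right)}}{\sqrt{\left(-1\right) 42623 + t{\left(39,156 \right)}}} = \frac{2 \cdot 77 + 2 \left(-124\right)}{\sqrt{\left(-1\right) 42623 - \frac{116}{156}}} = \frac{154 - 248}{\sqrt{-42623 - \frac{29}{39}}} = - \frac{94}{\sqrt{-42623 - \frac{29}{39}}} = - \frac{94}{\sqrt{- \frac{1662326}{39}}} = - \frac{94}{\frac{1}{39} i \sqrt{64830714}} = - 94 \left(- \frac{i \sqrt{64830714}}{1662326}\right) = \frac{47 i \sqrt{64830714}}{831163}$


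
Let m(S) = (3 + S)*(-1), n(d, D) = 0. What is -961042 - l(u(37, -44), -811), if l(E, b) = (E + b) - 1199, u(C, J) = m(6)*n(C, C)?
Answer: -959032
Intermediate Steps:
m(S) = -3 - S
u(C, J) = 0 (u(C, J) = (-3 - 1*6)*0 = (-3 - 6)*0 = -9*0 = 0)
l(E, b) = -1199 + E + b
-961042 - l(u(37, -44), -811) = -961042 - (-1199 + 0 - 811) = -961042 - 1*(-2010) = -961042 + 2010 = -959032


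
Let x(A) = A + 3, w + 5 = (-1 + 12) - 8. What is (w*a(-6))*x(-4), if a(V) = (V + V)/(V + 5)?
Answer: 24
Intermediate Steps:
a(V) = 2*V/(5 + V) (a(V) = (2*V)/(5 + V) = 2*V/(5 + V))
w = -2 (w = -5 + ((-1 + 12) - 8) = -5 + (11 - 8) = -5 + 3 = -2)
x(A) = 3 + A
(w*a(-6))*x(-4) = (-4*(-6)/(5 - 6))*(3 - 4) = -4*(-6)/(-1)*(-1) = -4*(-6)*(-1)*(-1) = -2*12*(-1) = -24*(-1) = 24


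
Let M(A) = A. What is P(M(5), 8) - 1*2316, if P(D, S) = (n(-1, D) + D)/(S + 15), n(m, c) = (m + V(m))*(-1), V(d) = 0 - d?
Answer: -53263/23 ≈ -2315.8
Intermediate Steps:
V(d) = -d
n(m, c) = 0 (n(m, c) = (m - m)*(-1) = 0*(-1) = 0)
P(D, S) = D/(15 + S) (P(D, S) = (0 + D)/(S + 15) = D/(15 + S))
P(M(5), 8) - 1*2316 = 5/(15 + 8) - 1*2316 = 5/23 - 2316 = -53263/23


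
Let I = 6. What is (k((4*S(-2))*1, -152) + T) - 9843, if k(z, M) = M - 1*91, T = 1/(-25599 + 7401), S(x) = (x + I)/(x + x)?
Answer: -183545029/18198 ≈ -10086.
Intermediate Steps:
S(x) = (6 + x)/(2*x) (S(x) = (x + 6)/(x + x) = (6 + x)/((2*x)) = (6 + x)*(1/(2*x)) = (6 + x)/(2*x))
T = -1/18198 (T = 1/(-18198) = -1/18198 ≈ -5.4951e-5)
k(z, M) = -91 + M (k(z, M) = M - 91 = -91 + M)
(k((4*S(-2))*1, -152) + T) - 9843 = ((-91 - 152) - 1/18198) - 9843 = (-243 - 1/18198) - 9843 = -4422115/18198 - 9843 = -183545029/18198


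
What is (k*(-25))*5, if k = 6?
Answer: -750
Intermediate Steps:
(k*(-25))*5 = (6*(-25))*5 = -150*5 = -750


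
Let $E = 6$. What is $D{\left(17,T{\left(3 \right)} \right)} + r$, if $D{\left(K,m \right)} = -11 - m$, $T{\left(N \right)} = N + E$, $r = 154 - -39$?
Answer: $173$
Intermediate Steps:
$r = 193$ ($r = 154 + 39 = 193$)
$T{\left(N \right)} = 6 + N$ ($T{\left(N \right)} = N + 6 = 6 + N$)
$D{\left(17,T{\left(3 \right)} \right)} + r = \left(-11 - \left(6 + 3\right)\right) + 193 = \left(-11 - 9\right) + 193 = -20 + 193 = 173$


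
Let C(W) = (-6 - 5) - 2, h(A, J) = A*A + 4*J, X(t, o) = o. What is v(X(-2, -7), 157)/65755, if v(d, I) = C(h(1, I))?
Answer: -13/65755 ≈ -0.00019770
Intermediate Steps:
h(A, J) = A² + 4*J
C(W) = -13 (C(W) = -11 - 2 = -13)
v(d, I) = -13
v(X(-2, -7), 157)/65755 = -13/65755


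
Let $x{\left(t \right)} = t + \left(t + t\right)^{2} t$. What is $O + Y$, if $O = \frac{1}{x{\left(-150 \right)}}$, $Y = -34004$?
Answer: $- \frac{459059100601}{13500150} \approx -34004.0$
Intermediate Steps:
$x{\left(t \right)} = t + 4 t^{3}$ ($x{\left(t \right)} = t + \left(2 t\right)^{2} t = t + 4 t^{2} t = t + 4 t^{3}$)
$O = - \frac{1}{13500150}$ ($O = \frac{1}{-150 + 4 \left(-150\right)^{3}} = \frac{1}{-150 + 4 \left(-3375000\right)} = \frac{1}{-150 - 13500000} = \frac{1}{-13500150} = - \frac{1}{13500150} \approx -7.4073 \cdot 10^{-8}$)
$O + Y = - \frac{1}{13500150} - 34004 = - \frac{459059100601}{13500150}$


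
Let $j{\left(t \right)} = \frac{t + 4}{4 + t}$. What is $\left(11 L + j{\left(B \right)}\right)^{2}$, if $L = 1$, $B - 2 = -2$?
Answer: $144$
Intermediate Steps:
$B = 0$ ($B = 2 - 2 = 0$)
$j{\left(t \right)} = 1$ ($j{\left(t \right)} = \frac{4 + t}{4 + t} = 1$)
$\left(11 L + j{\left(B \right)}\right)^{2} = \left(11 \cdot 1 + 1\right)^{2} = \left(11 + 1\right)^{2} = 12^{2} = 144$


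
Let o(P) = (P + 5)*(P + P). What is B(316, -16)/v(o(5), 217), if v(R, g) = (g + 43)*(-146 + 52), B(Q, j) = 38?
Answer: -19/12220 ≈ -0.0015548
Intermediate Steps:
o(P) = 2*P*(5 + P) (o(P) = (5 + P)*(2*P) = 2*P*(5 + P))
v(R, g) = -4042 - 94*g (v(R, g) = (43 + g)*(-94) = -4042 - 94*g)
B(316, -16)/v(o(5), 217) = 38/(-4042 - 94*217) = 38/(-4042 - 20398) = 38/(-24440) = 38*(-1/24440) = -19/12220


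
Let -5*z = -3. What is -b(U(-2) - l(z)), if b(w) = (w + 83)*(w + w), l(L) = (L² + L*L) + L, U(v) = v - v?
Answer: 134772/625 ≈ 215.64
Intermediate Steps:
U(v) = 0
z = ⅗ (z = -⅕*(-3) = ⅗ ≈ 0.60000)
l(L) = L + 2*L² (l(L) = (L² + L²) + L = 2*L² + L = L + 2*L²)
b(w) = 2*w*(83 + w) (b(w) = (83 + w)*(2*w) = 2*w*(83 + w))
-b(U(-2) - l(z)) = -2*(0 - 3*(1 + 2*(⅗))/5)*(83 + (0 - 3*(1 + 2*(⅗))/5)) = -2*(0 - 3*(1 + 6/5)/5)*(83 + (0 - 3*(1 + 6/5)/5)) = -2*(0 - 3*11/(5*5))*(83 + (0 - 3*11/(5*5))) = -2*(0 - 1*33/25)*(83 + (0 - 1*33/25)) = -2*(0 - 33/25)*(83 + (0 - 33/25)) = -2*(-33)*(83 - 33/25)/25 = -2*(-33)*2042/(25*25) = -1*(-134772/625) = 134772/625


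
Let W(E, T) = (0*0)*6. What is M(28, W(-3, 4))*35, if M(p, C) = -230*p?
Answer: -225400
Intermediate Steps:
W(E, T) = 0 (W(E, T) = 0*6 = 0)
M(28, W(-3, 4))*35 = -230*28*35 = -6440*35 = -225400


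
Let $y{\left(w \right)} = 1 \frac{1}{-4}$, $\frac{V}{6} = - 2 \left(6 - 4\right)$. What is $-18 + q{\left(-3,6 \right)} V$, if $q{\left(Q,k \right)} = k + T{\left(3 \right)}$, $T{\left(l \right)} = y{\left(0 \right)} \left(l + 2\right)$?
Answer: $-132$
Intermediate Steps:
$V = -24$ ($V = 6 \left(- 2 \left(6 - 4\right)\right) = 6 \left(\left(-2\right) 2\right) = 6 \left(-4\right) = -24$)
$y{\left(w \right)} = - \frac{1}{4}$ ($y{\left(w \right)} = 1 \left(- \frac{1}{4}\right) = - \frac{1}{4}$)
$T{\left(l \right)} = - \frac{1}{2} - \frac{l}{4}$ ($T{\left(l \right)} = - \frac{l + 2}{4} = - \frac{2 + l}{4} = - \frac{1}{2} - \frac{l}{4}$)
$q{\left(Q,k \right)} = - \frac{5}{4} + k$ ($q{\left(Q,k \right)} = k - \frac{5}{4} = - \frac{5}{4} + k$)
$-18 + q{\left(-3,6 \right)} V = -18 + \left(- \frac{5}{4} + 6\right) \left(-24\right) = -18 + \frac{19}{4} \left(-24\right) = -18 - 114 = -132$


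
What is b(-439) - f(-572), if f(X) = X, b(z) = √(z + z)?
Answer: 572 + I*√878 ≈ 572.0 + 29.631*I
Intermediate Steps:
b(z) = √2*√z (b(z) = √(2*z) = √2*√z)
b(-439) - f(-572) = √2*√(-439) - 1*(-572) = √2*(I*√439) + 572 = I*√878 + 572 = 572 + I*√878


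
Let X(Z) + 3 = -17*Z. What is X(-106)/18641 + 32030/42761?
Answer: 96285467/113872543 ≈ 0.84555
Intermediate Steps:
X(Z) = -3 - 17*Z
X(-106)/18641 + 32030/42761 = (-3 - 17*(-106))/18641 + 32030/42761 = (-3 + 1802)*(1/18641) + 32030*(1/42761) = 1799*(1/18641) + 32030/42761 = 257/2663 + 32030/42761 = 96285467/113872543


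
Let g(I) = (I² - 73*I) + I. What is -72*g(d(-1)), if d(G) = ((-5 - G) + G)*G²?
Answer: -27720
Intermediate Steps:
d(G) = -5*G²
g(I) = I² - 72*I
-72*g(d(-1)) = -72*(-5*(-1)²)*(-72 - 5*(-1)²) = -72*(-5*1)*(-72 - 5*1) = -(-360)*(-72 - 5) = -(-360)*(-77) = -72*385 = -27720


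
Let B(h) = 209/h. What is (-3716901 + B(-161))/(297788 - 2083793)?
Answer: 119684254/57509361 ≈ 2.0811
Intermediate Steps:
(-3716901 + B(-161))/(297788 - 2083793) = (-3716901 + 209/(-161))/(297788 - 2083793) = (-3716901 + 209*(-1/161))/(-1786005) = (-3716901 - 209/161)*(-1/1786005) = -598421270/161*(-1/1786005) = 119684254/57509361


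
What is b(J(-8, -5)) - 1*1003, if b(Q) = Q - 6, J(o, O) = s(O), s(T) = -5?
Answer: -1014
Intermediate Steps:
J(o, O) = -5
b(Q) = -6 + Q
b(J(-8, -5)) - 1*1003 = (-6 - 5) - 1*1003 = -11 - 1003 = -1014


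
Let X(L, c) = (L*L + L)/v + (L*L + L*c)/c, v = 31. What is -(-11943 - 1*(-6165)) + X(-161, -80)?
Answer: 15187409/2480 ≈ 6124.0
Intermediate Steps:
X(L, c) = L/31 + L**2/31 + (L**2 + L*c)/c (X(L, c) = (L*L + L)/31 + (L*L + L*c)/c = (L**2 + L)*(1/31) + (L**2 + L*c)/c = (L + L**2)*(1/31) + (L**2 + L*c)/c = (L/31 + L**2/31) + (L**2 + L*c)/c = L/31 + L**2/31 + (L**2 + L*c)/c)
-(-11943 - 1*(-6165)) + X(-161, -80) = -(-11943 - 1*(-6165)) + (1/31)*(-161)*(31*(-161) - 80*(32 - 161))/(-80) = -(-11943 + 6165) + (1/31)*(-161)*(-1/80)*(-4991 - 80*(-129)) = -1*(-5778) + (1/31)*(-161)*(-1/80)*(-4991 + 10320) = 5778 + (1/31)*(-161)*(-1/80)*5329 = 5778 + 857969/2480 = 15187409/2480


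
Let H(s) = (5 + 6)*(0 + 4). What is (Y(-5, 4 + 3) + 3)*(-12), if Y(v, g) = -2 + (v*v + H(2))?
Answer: -840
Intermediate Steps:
H(s) = 44 (H(s) = 11*4 = 44)
Y(v, g) = 42 + v² (Y(v, g) = -2 + (v*v + 44) = -2 + (v² + 44) = -2 + (44 + v²) = 42 + v²)
(Y(-5, 4 + 3) + 3)*(-12) = ((42 + (-5)²) + 3)*(-12) = ((42 + 25) + 3)*(-12) = (67 + 3)*(-12) = 70*(-12) = -840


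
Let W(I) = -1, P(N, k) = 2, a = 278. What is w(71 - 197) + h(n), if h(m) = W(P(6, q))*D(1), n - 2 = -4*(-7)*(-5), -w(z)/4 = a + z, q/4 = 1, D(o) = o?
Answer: -609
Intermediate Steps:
q = 4 (q = 4*1 = 4)
w(z) = -1112 - 4*z (w(z) = -4*(278 + z) = -1112 - 4*z)
n = -138 (n = 2 - 4*(-7)*(-5) = 2 + 28*(-5) = 2 - 140 = -138)
h(m) = -1 (h(m) = -1*1 = -1)
w(71 - 197) + h(n) = (-1112 - 4*(71 - 197)) - 1 = (-1112 - 4*(-126)) - 1 = (-1112 + 504) - 1 = -608 - 1 = -609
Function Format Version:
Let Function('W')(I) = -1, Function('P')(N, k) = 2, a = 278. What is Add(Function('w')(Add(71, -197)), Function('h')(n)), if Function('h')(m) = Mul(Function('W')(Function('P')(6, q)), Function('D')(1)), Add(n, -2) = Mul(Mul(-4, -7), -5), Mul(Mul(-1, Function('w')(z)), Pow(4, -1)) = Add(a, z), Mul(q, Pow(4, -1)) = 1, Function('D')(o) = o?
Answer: -609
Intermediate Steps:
q = 4 (q = Mul(4, 1) = 4)
Function('w')(z) = Add(-1112, Mul(-4, z)) (Function('w')(z) = Mul(-4, Add(278, z)) = Add(-1112, Mul(-4, z)))
n = -138 (n = Add(2, Mul(Mul(-4, -7), -5)) = Add(2, Mul(28, -5)) = Add(2, -140) = -138)
Function('h')(m) = -1 (Function('h')(m) = Mul(-1, 1) = -1)
Add(Function('w')(Add(71, -197)), Function('h')(n)) = Add(Add(-1112, Mul(-4, Add(71, -197))), -1) = Add(Add(-1112, Mul(-4, -126)), -1) = Add(Add(-1112, 504), -1) = Add(-608, -1) = -609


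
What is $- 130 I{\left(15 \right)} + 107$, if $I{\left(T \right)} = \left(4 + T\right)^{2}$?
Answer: $-46823$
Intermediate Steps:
$- 130 I{\left(15 \right)} + 107 = - 130 \left(4 + 15\right)^{2} + 107 = - 130 \cdot 19^{2} + 107 = \left(-130\right) 361 + 107 = -46930 + 107 = -46823$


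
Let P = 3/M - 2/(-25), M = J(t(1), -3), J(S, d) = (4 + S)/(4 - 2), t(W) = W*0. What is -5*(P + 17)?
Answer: -929/10 ≈ -92.900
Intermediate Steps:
t(W) = 0
J(S, d) = 2 + S/2 (J(S, d) = (4 + S)/2 = (4 + S)*(½) = 2 + S/2)
M = 2 (M = 2 + (½)*0 = 2 + 0 = 2)
P = 79/50 (P = 3/2 - 2/(-25) = 3*(½) - 2*(-1/25) = 3/2 + 2/25 = 79/50 ≈ 1.5800)
-5*(P + 17) = -5*(79/50 + 17) = -5*929/50 = -929/10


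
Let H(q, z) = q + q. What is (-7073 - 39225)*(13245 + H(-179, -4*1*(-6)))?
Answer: -596642326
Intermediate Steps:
H(q, z) = 2*q
(-7073 - 39225)*(13245 + H(-179, -4*1*(-6))) = (-7073 - 39225)*(13245 + 2*(-179)) = -46298*(13245 - 358) = -46298*12887 = -596642326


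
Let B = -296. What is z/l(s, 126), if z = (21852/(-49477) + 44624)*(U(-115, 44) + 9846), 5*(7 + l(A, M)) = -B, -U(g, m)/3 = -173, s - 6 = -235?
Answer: 38140432475900/4304499 ≈ 8.8606e+6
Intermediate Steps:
s = -229 (s = 6 - 235 = -229)
U(g, m) = 519 (U(g, m) = -3*(-173) = 519)
l(A, M) = 261/5 (l(A, M) = -7 + (-1*(-296))/5 = -7 + (⅕)*296 = -7 + 296/5 = 261/5)
z = 22884259485540/49477 (z = (21852/(-49477) + 44624)*(519 + 9846) = (21852*(-1/49477) + 44624)*10365 = (-21852/49477 + 44624)*10365 = (2207839796/49477)*10365 = 22884259485540/49477 ≈ 4.6252e+8)
z/l(s, 126) = 22884259485540/(49477*(261/5)) = (22884259485540/49477)*(5/261) = 38140432475900/4304499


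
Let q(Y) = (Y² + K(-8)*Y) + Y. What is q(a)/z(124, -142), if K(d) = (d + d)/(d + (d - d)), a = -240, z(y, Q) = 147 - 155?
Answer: -7110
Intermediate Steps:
z(y, Q) = -8
K(d) = 2 (K(d) = (2*d)/(d + 0) = (2*d)/d = 2)
q(Y) = Y² + 3*Y (q(Y) = (Y² + 2*Y) + Y = Y² + 3*Y)
q(a)/z(124, -142) = -240*(3 - 240)/(-8) = -240*(-237)*(-⅛) = 56880*(-⅛) = -7110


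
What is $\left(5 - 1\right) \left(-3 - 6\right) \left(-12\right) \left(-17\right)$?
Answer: $-7344$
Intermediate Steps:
$\left(5 - 1\right) \left(-3 - 6\right) \left(-12\right) \left(-17\right) = 4 \left(-9\right) \left(-12\right) \left(-17\right) = \left(-36\right) \left(-12\right) \left(-17\right) = 432 \left(-17\right) = -7344$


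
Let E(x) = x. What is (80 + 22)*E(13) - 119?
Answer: 1207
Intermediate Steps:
(80 + 22)*E(13) - 119 = (80 + 22)*13 - 119 = 102*13 - 119 = 1326 - 119 = 1207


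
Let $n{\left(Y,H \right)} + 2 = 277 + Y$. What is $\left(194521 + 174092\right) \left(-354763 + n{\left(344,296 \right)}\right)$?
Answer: $-130542082272$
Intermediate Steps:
$n{\left(Y,H \right)} = 275 + Y$ ($n{\left(Y,H \right)} = -2 + \left(277 + Y\right) = 275 + Y$)
$\left(194521 + 174092\right) \left(-354763 + n{\left(344,296 \right)}\right) = \left(194521 + 174092\right) \left(-354763 + \left(275 + 344\right)\right) = 368613 \left(-354763 + 619\right) = 368613 \left(-354144\right) = -130542082272$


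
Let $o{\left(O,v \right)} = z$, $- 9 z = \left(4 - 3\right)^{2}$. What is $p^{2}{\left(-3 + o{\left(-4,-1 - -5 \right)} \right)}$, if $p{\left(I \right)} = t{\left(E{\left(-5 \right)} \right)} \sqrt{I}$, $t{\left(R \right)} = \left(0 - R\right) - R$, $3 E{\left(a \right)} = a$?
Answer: $- \frac{2800}{81} \approx -34.568$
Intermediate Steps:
$E{\left(a \right)} = \frac{a}{3}$
$z = - \frac{1}{9}$ ($z = - \frac{\left(4 - 3\right)^{2}}{9} = - \frac{1^{2}}{9} = \left(- \frac{1}{9}\right) 1 = - \frac{1}{9} \approx -0.11111$)
$o{\left(O,v \right)} = - \frac{1}{9}$
$t{\left(R \right)} = - 2 R$ ($t{\left(R \right)} = - R - R = - 2 R$)
$p{\left(I \right)} = \frac{10 \sqrt{I}}{3}$ ($p{\left(I \right)} = - 2 \cdot \frac{1}{3} \left(-5\right) \sqrt{I} = \left(-2\right) \left(- \frac{5}{3}\right) \sqrt{I} = \frac{10 \sqrt{I}}{3}$)
$p^{2}{\left(-3 + o{\left(-4,-1 - -5 \right)} \right)} = \left(\frac{10 \sqrt{-3 - \frac{1}{9}}}{3}\right)^{2} = \left(\frac{10 \sqrt{- \frac{28}{9}}}{3}\right)^{2} = \left(\frac{10 \frac{2 i \sqrt{7}}{3}}{3}\right)^{2} = \left(\frac{20 i \sqrt{7}}{9}\right)^{2} = - \frac{2800}{81}$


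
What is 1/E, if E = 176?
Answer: 1/176 ≈ 0.0056818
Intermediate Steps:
1/E = 1/176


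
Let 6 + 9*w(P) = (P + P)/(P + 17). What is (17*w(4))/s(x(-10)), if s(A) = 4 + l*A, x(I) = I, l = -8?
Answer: -1003/7938 ≈ -0.12635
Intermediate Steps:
s(A) = 4 - 8*A
w(P) = -⅔ + 2*P/(9*(17 + P)) (w(P) = -⅔ + ((P + P)/(P + 17))/9 = -⅔ + ((2*P)/(17 + P))/9 = -⅔ + (2*P/(17 + P))/9 = -⅔ + 2*P/(9*(17 + P)))
(17*w(4))/s(x(-10)) = (17*(2*(-51 - 2*4)/(9*(17 + 4))))/(4 - 8*(-10)) = (17*((2/9)*(-51 - 8)/21))/(4 + 80) = (17*((2/9)*(1/21)*(-59)))/84 = (17*(-118/189))*(1/84) = -2006/189*1/84 = -1003/7938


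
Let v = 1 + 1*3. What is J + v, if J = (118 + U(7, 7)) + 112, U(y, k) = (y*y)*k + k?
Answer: 584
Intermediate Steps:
U(y, k) = k + k*y**2 (U(y, k) = y**2*k + k = k*y**2 + k = k + k*y**2)
J = 580 (J = (118 + 7*(1 + 7**2)) + 112 = (118 + 7*(1 + 49)) + 112 = (118 + 7*50) + 112 = (118 + 350) + 112 = 468 + 112 = 580)
v = 4 (v = 1 + 3 = 4)
J + v = 580 + 4 = 584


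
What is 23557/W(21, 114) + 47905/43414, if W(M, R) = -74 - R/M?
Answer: -3566145003/12069092 ≈ -295.48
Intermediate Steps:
W(M, R) = -74 - R/M
23557/W(21, 114) + 47905/43414 = 23557/(-74 - 1*114/21) + 47905/43414 = 23557/(-74 - 1*114*1/21) + 47905*(1/43414) = 23557/(-74 - 38/7) + 47905/43414 = 23557/(-556/7) + 47905/43414 = 23557*(-7/556) + 47905/43414 = -164899/556 + 47905/43414 = -3566145003/12069092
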